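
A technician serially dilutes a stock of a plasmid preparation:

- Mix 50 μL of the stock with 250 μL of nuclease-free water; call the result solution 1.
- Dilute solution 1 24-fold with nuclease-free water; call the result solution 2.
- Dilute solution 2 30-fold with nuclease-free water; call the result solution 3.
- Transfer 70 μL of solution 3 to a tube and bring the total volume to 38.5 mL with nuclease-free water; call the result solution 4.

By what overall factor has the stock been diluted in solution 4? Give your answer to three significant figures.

Step 1: 50 μL + 250 μL = 300 μL total → factor 300/50 = 6
Step 2: 24-fold → factor 24
Step 3: 30-fold → factor 30
Step 4: 70 μL brought to 38.5 mL → factor 38500/70 = 550
Overall dilution factor = 6 × 24 × 30 × 550 = 2.376 × 10^6

2.38 × 10^6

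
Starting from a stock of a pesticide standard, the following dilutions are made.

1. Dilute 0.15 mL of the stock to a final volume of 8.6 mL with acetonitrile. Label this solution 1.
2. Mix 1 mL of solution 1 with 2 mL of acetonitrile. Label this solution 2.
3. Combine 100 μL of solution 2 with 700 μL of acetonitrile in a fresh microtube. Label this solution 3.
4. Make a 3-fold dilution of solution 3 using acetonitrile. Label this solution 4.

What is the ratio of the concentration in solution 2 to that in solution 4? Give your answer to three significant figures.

Step 1: 0.15 mL brought to 8.6 mL → factor 8.6/0.15 = 57.333
Step 2: 1 mL + 2 mL = 3 mL total → factor 3/1 = 3
Step 3: 100 μL + 700 μL = 800 μL total → factor 800/100 = 8
Step 4: 3-fold → factor 3
Dilution factor to solution 2 = 172; to solution 4 = 4128
[solution 2]/[solution 4] = (factor to solution 4)/(factor to solution 2) = 4128/172 = 24.0

24.0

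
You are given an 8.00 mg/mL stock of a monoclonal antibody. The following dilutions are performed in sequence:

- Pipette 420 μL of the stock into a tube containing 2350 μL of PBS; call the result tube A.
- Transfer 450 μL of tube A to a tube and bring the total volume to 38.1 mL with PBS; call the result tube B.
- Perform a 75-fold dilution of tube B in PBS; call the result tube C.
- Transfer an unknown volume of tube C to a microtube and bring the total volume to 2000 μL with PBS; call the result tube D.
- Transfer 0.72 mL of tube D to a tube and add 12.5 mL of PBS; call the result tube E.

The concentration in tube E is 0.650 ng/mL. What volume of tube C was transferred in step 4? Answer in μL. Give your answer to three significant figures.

125 μL

Step 1: 420 μL + 2350 μL = 2770 μL total → factor 2770/420 = 6.5952
Step 2: 450 μL brought to 38.1 mL → factor 38100/450 = 84.667
Step 3: 75-fold → factor 75
Step 4: v brought to 2000 μL → factor = 2000 μL/v
Step 5: 0.72 mL + 12.5 mL = 13.22 mL total → factor 13.22/0.72 = 18.361
Product of known-step factors = 7.6896 × 10^5
Overall factor = 8.00 mg/mL / (0.650 ng/mL) = 1.2308 × 10^7
Step-4 factor = 1.2308 × 10^7 / 7.6896 × 10^5 = 16.006
v = 2000 μL / 16.006 = 125 μL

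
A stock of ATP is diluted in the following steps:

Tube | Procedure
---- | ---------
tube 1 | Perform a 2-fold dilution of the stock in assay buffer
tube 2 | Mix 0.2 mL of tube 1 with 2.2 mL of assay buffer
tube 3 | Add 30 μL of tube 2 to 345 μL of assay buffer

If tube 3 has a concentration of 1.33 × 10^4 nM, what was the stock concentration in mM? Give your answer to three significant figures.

3.99 mM

Step 1: 2-fold → factor 2
Step 2: 0.2 mL + 2.2 mL = 2.4 mL total → factor 2.4/0.2 = 12
Step 3: 30 μL + 345 μL = 375 μL total → factor 375/30 = 12.5
Overall dilution factor = 2 × 12 × 12.5 = 300
Stock = 1.33 × 10^4 nM × 300 = 3.990 × 10^6 nM = 3.99 mM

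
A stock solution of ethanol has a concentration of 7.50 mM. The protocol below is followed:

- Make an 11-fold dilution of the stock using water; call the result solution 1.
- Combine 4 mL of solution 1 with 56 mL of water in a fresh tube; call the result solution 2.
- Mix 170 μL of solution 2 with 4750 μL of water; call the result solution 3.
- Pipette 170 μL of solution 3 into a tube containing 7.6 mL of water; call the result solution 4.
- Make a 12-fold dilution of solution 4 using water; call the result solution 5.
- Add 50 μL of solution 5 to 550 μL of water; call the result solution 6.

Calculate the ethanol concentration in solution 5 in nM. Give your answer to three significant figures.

2.86 nM

Step 1: 11-fold → factor 11
Step 2: 4 mL + 56 mL = 60 mL total → factor 60/4 = 15
Step 3: 170 μL + 4750 μL = 4920 μL total → factor 4920/170 = 28.941
Step 4: 170 μL + 7.6 mL = 7770 μL total → factor 7770/170 = 45.706
Step 5: 12-fold → factor 12
Dilution factor through solution 5 = 11 × 15 × 28.941 × 45.706 × 12 = 2.6191 × 10^6
[solution 5] = 7.50 mM / 2.6191 × 10^6 = 2.864 × 10^-6 mM = 2.86 nM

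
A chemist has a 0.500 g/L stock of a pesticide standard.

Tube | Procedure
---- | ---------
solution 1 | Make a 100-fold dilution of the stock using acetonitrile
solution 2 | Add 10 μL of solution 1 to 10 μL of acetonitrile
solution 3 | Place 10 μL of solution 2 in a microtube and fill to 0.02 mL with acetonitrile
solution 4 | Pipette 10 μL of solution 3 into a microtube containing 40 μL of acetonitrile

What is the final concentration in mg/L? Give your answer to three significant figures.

Step 1: 100-fold → factor 100
Step 2: 10 μL + 10 μL = 20 μL total → factor 20/10 = 2
Step 3: 10 μL brought to 0.02 mL → factor 20/10 = 2
Step 4: 10 μL + 40 μL = 50 μL total → factor 50/10 = 5
Overall dilution factor = 100 × 2 × 2 × 5 = 2000
Final = 0.500 g/L / 2000 = 0.0002500 g/L = 0.250 mg/L

0.250 mg/L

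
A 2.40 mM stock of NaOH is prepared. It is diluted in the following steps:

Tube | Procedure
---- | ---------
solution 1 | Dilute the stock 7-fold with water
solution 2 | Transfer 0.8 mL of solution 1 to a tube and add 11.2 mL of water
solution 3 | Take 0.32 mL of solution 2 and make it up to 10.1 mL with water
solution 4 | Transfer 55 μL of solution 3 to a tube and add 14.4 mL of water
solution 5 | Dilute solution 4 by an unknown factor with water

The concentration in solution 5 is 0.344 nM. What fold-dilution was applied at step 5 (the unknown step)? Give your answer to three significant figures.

8.01-fold

Step 1: 7-fold → factor 7
Step 2: 0.8 mL + 11.2 mL = 12 mL total → factor 12/0.8 = 15
Step 3: 0.32 mL brought to 10.1 mL → factor 10.1/0.32 = 31.562
Step 4: 55 μL + 14.4 mL = 14455 μL total → factor 14455/55 = 262.82
Step 5: unknown factor x
Product of known-step factors = 8.71 × 10^5
Overall factor = 2.40 mM / (0.344 nM) = 6.9767 × 10^6
x = 6.9767 × 10^6 / 8.71 × 10^5 = 8.01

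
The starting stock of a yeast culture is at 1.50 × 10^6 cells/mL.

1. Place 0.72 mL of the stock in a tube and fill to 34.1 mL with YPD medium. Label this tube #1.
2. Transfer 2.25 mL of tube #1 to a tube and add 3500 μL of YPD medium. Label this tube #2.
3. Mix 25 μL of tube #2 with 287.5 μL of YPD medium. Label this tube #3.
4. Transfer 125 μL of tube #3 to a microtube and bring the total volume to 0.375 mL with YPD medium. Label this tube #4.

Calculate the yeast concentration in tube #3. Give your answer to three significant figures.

Step 1: 0.72 mL brought to 34.1 mL → factor 34.1/0.72 = 47.361
Step 2: 2.25 mL + 3500 μL = 5.75 mL total → factor 5.75/2.25 = 2.5556
Step 3: 25 μL + 287.5 μL = 312.5 μL total → factor 312.5/25 = 12.5
Dilution factor through tube #3 = 47.361 × 2.5556 × 12.5 = 1512.9
[tube #3] = 1.50 × 10^6 cells/mL / 1512.9 = 991 cells/mL

991 cells/mL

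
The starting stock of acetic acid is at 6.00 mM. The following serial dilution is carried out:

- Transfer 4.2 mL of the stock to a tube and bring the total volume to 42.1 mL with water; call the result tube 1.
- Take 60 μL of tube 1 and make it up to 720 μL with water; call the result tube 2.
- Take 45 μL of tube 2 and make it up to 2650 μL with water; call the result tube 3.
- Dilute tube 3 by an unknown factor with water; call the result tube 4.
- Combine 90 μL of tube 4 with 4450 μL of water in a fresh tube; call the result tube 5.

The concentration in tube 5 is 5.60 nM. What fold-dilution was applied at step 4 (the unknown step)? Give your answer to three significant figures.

3.00-fold

Step 1: 4.2 mL brought to 42.1 mL → factor 42.1/4.2 = 10.024
Step 2: 60 μL brought to 720 μL → factor 720/60 = 12
Step 3: 45 μL brought to 2650 μL → factor 2650/45 = 58.889
Step 4: unknown factor x
Step 5: 90 μL + 4450 μL = 4540 μL total → factor 4540/90 = 50.444
Product of known-step factors = 3.5732 × 10^5
Overall factor = 6.00 mM / (5.60 nM) = 1.0714 × 10^6
x = 1.0714 × 10^6 / 3.5732 × 10^5 = 3.00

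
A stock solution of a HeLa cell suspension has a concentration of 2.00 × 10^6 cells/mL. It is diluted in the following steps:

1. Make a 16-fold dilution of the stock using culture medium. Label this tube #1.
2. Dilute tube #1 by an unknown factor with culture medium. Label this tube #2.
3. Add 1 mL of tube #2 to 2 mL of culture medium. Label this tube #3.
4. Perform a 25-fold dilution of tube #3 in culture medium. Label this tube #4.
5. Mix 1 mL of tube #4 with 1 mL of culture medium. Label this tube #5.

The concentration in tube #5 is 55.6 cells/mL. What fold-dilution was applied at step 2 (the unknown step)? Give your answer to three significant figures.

15.0-fold

Step 1: 16-fold → factor 16
Step 2: unknown factor x
Step 3: 1 mL + 2 mL = 3 mL total → factor 3/1 = 3
Step 4: 25-fold → factor 25
Step 5: 1 mL + 1 mL = 2 mL total → factor 2/1 = 2
Product of known-step factors = 2400
Overall factor = 2.00 × 10^6 cells/mL / (55.6 cells/mL) = 35971
x = 35971 / 2400 = 15.0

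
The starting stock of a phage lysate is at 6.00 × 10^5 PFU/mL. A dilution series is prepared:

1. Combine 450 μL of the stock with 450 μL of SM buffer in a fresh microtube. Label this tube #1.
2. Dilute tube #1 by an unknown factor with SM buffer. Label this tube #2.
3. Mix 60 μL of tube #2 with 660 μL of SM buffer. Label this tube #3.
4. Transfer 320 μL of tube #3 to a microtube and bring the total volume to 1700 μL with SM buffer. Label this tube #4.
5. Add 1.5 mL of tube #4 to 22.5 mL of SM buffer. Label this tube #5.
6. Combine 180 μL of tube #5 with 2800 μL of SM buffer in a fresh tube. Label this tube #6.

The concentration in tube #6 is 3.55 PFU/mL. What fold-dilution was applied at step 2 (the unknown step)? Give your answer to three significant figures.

Step 1: 450 μL + 450 μL = 900 μL total → factor 900/450 = 2
Step 2: unknown factor x
Step 3: 60 μL + 660 μL = 720 μL total → factor 720/60 = 12
Step 4: 320 μL brought to 1700 μL → factor 1700/320 = 5.3125
Step 5: 1.5 mL + 22.5 mL = 24 mL total → factor 24/1.5 = 16
Step 6: 180 μL + 2800 μL = 2980 μL total → factor 2980/180 = 16.556
Product of known-step factors = 33773
Overall factor = 6.00 × 10^5 PFU/mL / (3.55 PFU/mL) = 1.6901 × 10^5
x = 1.6901 × 10^5 / 33773 = 5.00

5.00-fold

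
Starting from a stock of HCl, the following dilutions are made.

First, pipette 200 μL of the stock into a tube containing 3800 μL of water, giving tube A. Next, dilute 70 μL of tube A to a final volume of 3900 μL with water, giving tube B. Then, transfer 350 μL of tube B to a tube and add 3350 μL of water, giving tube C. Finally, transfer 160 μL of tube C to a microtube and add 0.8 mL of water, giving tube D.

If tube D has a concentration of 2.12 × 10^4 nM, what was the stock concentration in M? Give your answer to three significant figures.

Step 1: 200 μL + 3800 μL = 4000 μL total → factor 4000/200 = 20
Step 2: 70 μL brought to 3900 μL → factor 3900/70 = 55.714
Step 3: 350 μL + 3350 μL = 3700 μL total → factor 3700/350 = 10.571
Step 4: 160 μL + 0.8 mL = 960 μL total → factor 960/160 = 6
Overall dilution factor = 20 × 55.714 × 10.571 × 6 = 70678
Stock = 2.12 × 10^4 nM × 70678 = 1.498 × 10^9 nM = 1.50 M

1.50 M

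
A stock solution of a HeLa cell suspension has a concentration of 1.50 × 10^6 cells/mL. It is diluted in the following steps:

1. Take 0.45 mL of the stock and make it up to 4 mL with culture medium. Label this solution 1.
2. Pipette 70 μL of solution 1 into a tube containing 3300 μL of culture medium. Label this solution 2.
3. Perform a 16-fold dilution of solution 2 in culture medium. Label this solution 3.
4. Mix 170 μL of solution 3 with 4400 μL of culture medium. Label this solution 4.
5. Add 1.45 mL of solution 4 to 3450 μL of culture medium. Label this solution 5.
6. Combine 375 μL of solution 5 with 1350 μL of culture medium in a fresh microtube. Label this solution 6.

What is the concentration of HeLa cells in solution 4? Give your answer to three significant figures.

8.15 cells/mL

Step 1: 0.45 mL brought to 4 mL → factor 4/0.45 = 8.8889
Step 2: 70 μL + 3300 μL = 3370 μL total → factor 3370/70 = 48.143
Step 3: 16-fold → factor 16
Step 4: 170 μL + 4400 μL = 4570 μL total → factor 4570/170 = 26.882
Dilution factor through solution 4 = 8.8889 × 48.143 × 16 × 26.882 = 1.8406 × 10^5
[solution 4] = 1.50 × 10^6 cells/mL / 1.8406 × 10^5 = 8.15 cells/mL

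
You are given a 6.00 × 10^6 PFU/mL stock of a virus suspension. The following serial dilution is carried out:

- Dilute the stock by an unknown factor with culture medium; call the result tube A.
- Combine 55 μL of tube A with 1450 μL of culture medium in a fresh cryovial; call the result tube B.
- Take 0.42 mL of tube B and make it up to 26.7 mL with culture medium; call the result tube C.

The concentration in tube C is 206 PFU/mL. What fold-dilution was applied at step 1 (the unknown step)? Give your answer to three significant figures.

Step 1: unknown factor x
Step 2: 55 μL + 1450 μL = 1505 μL total → factor 1505/55 = 27.364
Step 3: 0.42 mL brought to 26.7 mL → factor 26.7/0.42 = 63.571
Product of known-step factors = 1739.5
Overall factor = 6.00 × 10^6 PFU/mL / (206 PFU/mL) = 29126
x = 29126 / 1739.5 = 16.7

16.7-fold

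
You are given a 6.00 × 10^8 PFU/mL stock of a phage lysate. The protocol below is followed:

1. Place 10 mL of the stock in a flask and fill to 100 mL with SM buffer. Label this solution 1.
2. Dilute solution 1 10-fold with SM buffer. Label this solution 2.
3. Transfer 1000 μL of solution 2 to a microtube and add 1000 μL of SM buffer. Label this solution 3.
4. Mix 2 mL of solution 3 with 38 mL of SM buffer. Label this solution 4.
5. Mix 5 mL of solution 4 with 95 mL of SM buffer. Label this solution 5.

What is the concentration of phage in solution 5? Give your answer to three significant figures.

7.50 × 10^3 PFU/mL

Step 1: 10 mL brought to 100 mL → factor 100/10 = 10
Step 2: 10-fold → factor 10
Step 3: 1000 μL + 1000 μL = 2000 μL total → factor 2000/1000 = 2
Step 4: 2 mL + 38 mL = 40 mL total → factor 40/2 = 20
Step 5: 5 mL + 95 mL = 100 mL total → factor 100/5 = 20
Overall dilution factor = 10 × 10 × 2 × 20 × 20 = 80000
Final = 6.00 × 10^8 PFU/mL / 80000 = 7.50 × 10^3 PFU/mL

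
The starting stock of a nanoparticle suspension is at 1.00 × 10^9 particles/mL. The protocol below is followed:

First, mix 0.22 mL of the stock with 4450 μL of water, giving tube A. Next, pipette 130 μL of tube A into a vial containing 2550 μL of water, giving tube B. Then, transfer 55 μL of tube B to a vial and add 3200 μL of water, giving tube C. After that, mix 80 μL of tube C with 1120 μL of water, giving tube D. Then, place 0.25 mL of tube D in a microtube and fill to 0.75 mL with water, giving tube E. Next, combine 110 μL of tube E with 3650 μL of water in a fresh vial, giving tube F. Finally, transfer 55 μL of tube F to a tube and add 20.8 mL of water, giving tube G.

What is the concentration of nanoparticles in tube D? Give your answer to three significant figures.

2.57 × 10^3 particles/mL

Step 1: 0.22 mL + 4450 μL = 4.67 mL total → factor 4.67/0.22 = 21.227
Step 2: 130 μL + 2550 μL = 2680 μL total → factor 2680/130 = 20.615
Step 3: 55 μL + 3200 μL = 3255 μL total → factor 3255/55 = 59.182
Step 4: 80 μL + 1120 μL = 1200 μL total → factor 1200/80 = 15
Dilution factor through tube D = 21.227 × 20.615 × 59.182 × 15 = 3.8848 × 10^5
[tube D] = 1.00 × 10^9 particles/mL / 3.8848 × 10^5 = 2.57 × 10^3 particles/mL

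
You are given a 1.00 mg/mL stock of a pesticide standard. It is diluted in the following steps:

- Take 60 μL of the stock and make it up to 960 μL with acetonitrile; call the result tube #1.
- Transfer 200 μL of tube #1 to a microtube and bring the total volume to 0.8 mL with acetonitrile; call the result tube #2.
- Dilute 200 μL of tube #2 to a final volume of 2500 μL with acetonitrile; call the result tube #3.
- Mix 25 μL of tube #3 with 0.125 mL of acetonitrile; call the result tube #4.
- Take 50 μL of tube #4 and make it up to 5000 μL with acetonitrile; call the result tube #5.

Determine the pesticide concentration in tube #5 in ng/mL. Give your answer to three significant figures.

2.08 ng/mL

Step 1: 60 μL brought to 960 μL → factor 960/60 = 16
Step 2: 200 μL brought to 0.8 mL → factor 800/200 = 4
Step 3: 200 μL brought to 2500 μL → factor 2500/200 = 12.5
Step 4: 25 μL + 0.125 mL = 150 μL total → factor 150/25 = 6
Step 5: 50 μL brought to 5000 μL → factor 5000/50 = 100
Overall dilution factor = 16 × 4 × 12.5 × 6 × 100 = 4.8 × 10^5
Final = 1.00 mg/mL / 4.8 × 10^5 = 2.083 × 10^-6 mg/mL = 2.08 ng/mL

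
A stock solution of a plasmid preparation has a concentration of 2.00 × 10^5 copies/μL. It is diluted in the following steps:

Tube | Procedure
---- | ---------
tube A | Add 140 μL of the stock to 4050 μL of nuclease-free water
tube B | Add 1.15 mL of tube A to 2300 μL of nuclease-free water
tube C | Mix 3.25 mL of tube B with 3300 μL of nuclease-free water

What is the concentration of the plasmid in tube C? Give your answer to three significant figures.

Step 1: 140 μL + 4050 μL = 4190 μL total → factor 4190/140 = 29.929
Step 2: 1.15 mL + 2300 μL = 3.45 mL total → factor 3.45/1.15 = 3
Step 3: 3.25 mL + 3300 μL = 6.55 mL total → factor 6.55/3.25 = 2.0154
Overall dilution factor = 29.929 × 3 × 2.0154 = 180.95
Final = 2.00 × 10^5 copies/μL / 180.95 = 1.11 × 10^3 copies/μL

1.11 × 10^3 copies/μL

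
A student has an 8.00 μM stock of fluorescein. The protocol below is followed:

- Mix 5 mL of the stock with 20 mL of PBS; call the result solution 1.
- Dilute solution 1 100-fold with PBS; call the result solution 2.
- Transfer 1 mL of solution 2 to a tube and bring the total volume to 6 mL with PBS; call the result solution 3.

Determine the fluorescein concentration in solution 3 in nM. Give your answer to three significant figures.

Step 1: 5 mL + 20 mL = 25 mL total → factor 25/5 = 5
Step 2: 100-fold → factor 100
Step 3: 1 mL brought to 6 mL → factor 6/1 = 6
Overall dilution factor = 5 × 100 × 6 = 3000
Final = 8.00 μM / 3000 = 0.002667 μM = 2.67 nM

2.67 nM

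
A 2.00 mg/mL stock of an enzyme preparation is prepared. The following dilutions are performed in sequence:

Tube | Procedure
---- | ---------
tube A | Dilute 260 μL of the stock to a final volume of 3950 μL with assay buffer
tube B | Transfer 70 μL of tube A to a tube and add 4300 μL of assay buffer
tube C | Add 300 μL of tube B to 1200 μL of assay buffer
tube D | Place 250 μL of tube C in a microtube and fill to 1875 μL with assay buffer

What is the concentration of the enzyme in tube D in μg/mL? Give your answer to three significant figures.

Step 1: 260 μL brought to 3950 μL → factor 3950/260 = 15.192
Step 2: 70 μL + 4300 μL = 4370 μL total → factor 4370/70 = 62.429
Step 3: 300 μL + 1200 μL = 1500 μL total → factor 1500/300 = 5
Step 4: 250 μL brought to 1875 μL → factor 1875/250 = 7.5
Overall dilution factor = 15.192 × 62.429 × 5 × 7.5 = 35566
Final = 2.00 mg/mL / 35566 = 5.623 × 10^-5 mg/mL = 0.0562 μg/mL

0.0562 μg/mL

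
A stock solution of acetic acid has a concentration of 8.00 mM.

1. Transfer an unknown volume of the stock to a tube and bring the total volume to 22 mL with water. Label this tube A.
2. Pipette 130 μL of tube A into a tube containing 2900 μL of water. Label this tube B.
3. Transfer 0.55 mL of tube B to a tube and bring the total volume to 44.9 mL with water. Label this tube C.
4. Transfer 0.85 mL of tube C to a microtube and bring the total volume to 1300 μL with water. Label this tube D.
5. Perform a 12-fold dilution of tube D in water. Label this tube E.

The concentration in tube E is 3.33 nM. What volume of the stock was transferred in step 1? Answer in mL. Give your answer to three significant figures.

Step 1: v brought to 22 mL → factor = 22 mL/v
Step 2: 130 μL + 2900 μL = 3030 μL total → factor 3030/130 = 23.308
Step 3: 0.55 mL brought to 44.9 mL → factor 44.9/0.55 = 81.636
Step 4: 0.85 mL brought to 1300 μL → factor 1.3/0.85 = 1.5294
Step 5: 12-fold → factor 12
Product of known-step factors = 34921
Overall factor = 8.00 mM / (3.33 nM) = 2.4024 × 10^6
Step-1 factor = 2.4024 × 10^6 / 34921 = 68.795
v = 22 mL / 68.795 = 0.320 mL

0.320 mL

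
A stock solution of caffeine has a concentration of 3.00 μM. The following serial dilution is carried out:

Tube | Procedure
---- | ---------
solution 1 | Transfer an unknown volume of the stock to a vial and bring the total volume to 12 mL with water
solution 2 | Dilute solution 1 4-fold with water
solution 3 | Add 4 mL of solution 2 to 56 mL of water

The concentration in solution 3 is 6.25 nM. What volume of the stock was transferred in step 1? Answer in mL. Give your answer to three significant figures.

Step 1: v brought to 12 mL → factor = 12 mL/v
Step 2: 4-fold → factor 4
Step 3: 4 mL + 56 mL = 60 mL total → factor 60/4 = 15
Product of known-step factors = 60
Overall factor = 3.00 μM / (6.25 nM) = 480
Step-1 factor = 480 / 60 = 8
v = 12 mL / 8 = 1.50 mL

1.50 mL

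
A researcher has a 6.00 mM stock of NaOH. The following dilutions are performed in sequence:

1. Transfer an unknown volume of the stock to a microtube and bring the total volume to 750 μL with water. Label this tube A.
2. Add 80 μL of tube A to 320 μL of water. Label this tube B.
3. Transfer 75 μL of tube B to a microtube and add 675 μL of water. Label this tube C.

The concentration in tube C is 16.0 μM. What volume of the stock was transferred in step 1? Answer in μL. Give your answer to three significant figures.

Step 1: v brought to 750 μL → factor = 750 μL/v
Step 2: 80 μL + 320 μL = 400 μL total → factor 400/80 = 5
Step 3: 75 μL + 675 μL = 750 μL total → factor 750/75 = 10
Product of known-step factors = 50
Overall factor = 6.00 mM / (16.0 μM) = 375
Step-1 factor = 375 / 50 = 7.5
v = 750 μL / 7.5 = 100 μL

100 μL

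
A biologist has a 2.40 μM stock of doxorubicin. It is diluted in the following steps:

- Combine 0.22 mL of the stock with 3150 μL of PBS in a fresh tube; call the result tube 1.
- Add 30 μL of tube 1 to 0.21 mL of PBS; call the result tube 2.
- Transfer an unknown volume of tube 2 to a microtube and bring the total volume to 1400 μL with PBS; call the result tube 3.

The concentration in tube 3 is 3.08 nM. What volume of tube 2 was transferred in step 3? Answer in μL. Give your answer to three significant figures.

220 μL

Step 1: 0.22 mL + 3150 μL = 3.37 mL total → factor 3.37/0.22 = 15.318
Step 2: 30 μL + 0.21 mL = 240 μL total → factor 240/30 = 8
Step 3: v brought to 1400 μL → factor = 1400 μL/v
Product of known-step factors = 122.55
Overall factor = 2.40 μM / (3.08 nM) = 779.22
Step-3 factor = 779.22 / 122.55 = 6.3586
v = 1400 μL / 6.3586 = 220 μL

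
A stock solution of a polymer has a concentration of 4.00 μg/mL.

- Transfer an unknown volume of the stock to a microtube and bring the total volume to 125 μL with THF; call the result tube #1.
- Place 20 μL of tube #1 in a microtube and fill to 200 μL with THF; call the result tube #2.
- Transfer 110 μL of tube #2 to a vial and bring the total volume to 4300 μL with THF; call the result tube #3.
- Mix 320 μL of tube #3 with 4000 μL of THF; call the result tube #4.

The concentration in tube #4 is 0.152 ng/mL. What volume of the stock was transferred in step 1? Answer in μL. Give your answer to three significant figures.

25.1 μL

Step 1: v brought to 125 μL → factor = 125 μL/v
Step 2: 20 μL brought to 200 μL → factor 200/20 = 10
Step 3: 110 μL brought to 4300 μL → factor 4300/110 = 39.091
Step 4: 320 μL + 4000 μL = 4320 μL total → factor 4320/320 = 13.5
Product of known-step factors = 5277.3
Overall factor = 4.00 μg/mL / (0.152 ng/mL) = 26316
Step-1 factor = 26316 / 5277.3 = 4.9866
v = 125 μL / 4.9866 = 25.1 μL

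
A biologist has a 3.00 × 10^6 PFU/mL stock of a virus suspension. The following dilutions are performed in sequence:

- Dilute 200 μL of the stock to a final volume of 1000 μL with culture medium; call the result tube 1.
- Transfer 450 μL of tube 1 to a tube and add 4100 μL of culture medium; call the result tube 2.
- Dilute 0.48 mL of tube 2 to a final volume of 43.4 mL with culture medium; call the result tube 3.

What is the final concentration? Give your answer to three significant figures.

Step 1: 200 μL brought to 1000 μL → factor 1000/200 = 5
Step 2: 450 μL + 4100 μL = 4550 μL total → factor 4550/450 = 10.111
Step 3: 0.48 mL brought to 43.4 mL → factor 43.4/0.48 = 90.417
Overall dilution factor = 5 × 10.111 × 90.417 = 4571.1
Final = 3.00 × 10^6 PFU/mL / 4571.1 = 656 PFU/mL

656 PFU/mL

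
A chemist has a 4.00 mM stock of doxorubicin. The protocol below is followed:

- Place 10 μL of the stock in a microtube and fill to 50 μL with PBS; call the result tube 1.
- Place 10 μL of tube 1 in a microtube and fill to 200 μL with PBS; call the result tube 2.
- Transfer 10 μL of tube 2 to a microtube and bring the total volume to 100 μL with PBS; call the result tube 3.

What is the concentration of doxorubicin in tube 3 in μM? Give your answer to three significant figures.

4.00 μM

Step 1: 10 μL brought to 50 μL → factor 50/10 = 5
Step 2: 10 μL brought to 200 μL → factor 200/10 = 20
Step 3: 10 μL brought to 100 μL → factor 100/10 = 10
Overall dilution factor = 5 × 20 × 10 = 1000
Final = 4.00 mM / 1000 = 0.004000 mM = 4.00 μM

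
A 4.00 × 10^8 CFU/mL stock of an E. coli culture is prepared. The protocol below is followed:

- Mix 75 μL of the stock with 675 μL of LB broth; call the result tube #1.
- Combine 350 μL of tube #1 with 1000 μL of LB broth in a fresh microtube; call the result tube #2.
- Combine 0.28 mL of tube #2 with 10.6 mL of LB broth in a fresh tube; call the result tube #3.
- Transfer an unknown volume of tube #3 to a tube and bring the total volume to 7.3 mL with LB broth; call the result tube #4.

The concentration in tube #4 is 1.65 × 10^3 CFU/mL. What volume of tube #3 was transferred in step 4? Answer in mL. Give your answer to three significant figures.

0.0451 mL

Step 1: 75 μL + 675 μL = 750 μL total → factor 750/75 = 10
Step 2: 350 μL + 1000 μL = 1350 μL total → factor 1350/350 = 3.8571
Step 3: 0.28 mL + 10.6 mL = 10.88 mL total → factor 10.88/0.28 = 38.857
Step 4: v brought to 7.3 mL → factor = 7.3 mL/v
Product of known-step factors = 1498.8
Overall factor = 4.00 × 10^8 CFU/mL / (1.65 × 10^3 CFU/mL) = 2.4242 × 10^5
Step-4 factor = 2.4242 × 10^5 / 1498.8 = 161.75
v = 7.3 mL / 161.75 = 0.0451 mL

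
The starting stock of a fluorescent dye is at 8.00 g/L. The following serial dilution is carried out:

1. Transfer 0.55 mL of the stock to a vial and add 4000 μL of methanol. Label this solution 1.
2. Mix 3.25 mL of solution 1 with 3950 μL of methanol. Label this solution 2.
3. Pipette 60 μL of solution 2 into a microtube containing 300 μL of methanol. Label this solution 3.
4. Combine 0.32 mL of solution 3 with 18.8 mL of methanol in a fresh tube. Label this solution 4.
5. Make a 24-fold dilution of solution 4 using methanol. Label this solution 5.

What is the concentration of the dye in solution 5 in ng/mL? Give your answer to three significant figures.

Step 1: 0.55 mL + 4000 μL = 4.55 mL total → factor 4.55/0.55 = 8.2727
Step 2: 3.25 mL + 3950 μL = 7.2 mL total → factor 7.2/3.25 = 2.2154
Step 3: 60 μL + 300 μL = 360 μL total → factor 360/60 = 6
Step 4: 0.32 mL + 18.8 mL = 19.12 mL total → factor 19.12/0.32 = 59.75
Step 5: 24-fold → factor 24
Overall dilution factor = 8.2727 × 2.2154 × 6 × 59.75 × 24 = 1.5769 × 10^5
Final = 8.00 g/L / 1.5769 × 10^5 = 5.073 × 10^-5 g/L = 50.7 ng/mL

50.7 ng/mL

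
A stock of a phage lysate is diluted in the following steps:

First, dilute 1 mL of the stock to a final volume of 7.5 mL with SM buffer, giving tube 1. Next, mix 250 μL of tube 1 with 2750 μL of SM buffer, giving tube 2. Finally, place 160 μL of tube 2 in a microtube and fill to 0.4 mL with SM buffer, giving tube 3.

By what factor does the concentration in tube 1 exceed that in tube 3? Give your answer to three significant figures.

30.0

Step 1: 1 mL brought to 7.5 mL → factor 7.5/1 = 7.5
Step 2: 250 μL + 2750 μL = 3000 μL total → factor 3000/250 = 12
Step 3: 160 μL brought to 0.4 mL → factor 400/160 = 2.5
Dilution factor to tube 1 = 7.5; to tube 3 = 225
[tube 1]/[tube 3] = (factor to tube 3)/(factor to tube 1) = 225/7.5 = 30.0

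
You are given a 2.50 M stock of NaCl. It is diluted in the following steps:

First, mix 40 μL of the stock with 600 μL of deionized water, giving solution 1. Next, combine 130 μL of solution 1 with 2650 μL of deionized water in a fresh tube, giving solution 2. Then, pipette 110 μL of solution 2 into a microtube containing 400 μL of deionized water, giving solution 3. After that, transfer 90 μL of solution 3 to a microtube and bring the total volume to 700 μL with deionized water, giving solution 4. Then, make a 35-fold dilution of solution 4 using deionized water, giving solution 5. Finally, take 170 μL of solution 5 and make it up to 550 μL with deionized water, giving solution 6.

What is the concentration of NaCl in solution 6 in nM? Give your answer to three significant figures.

Step 1: 40 μL + 600 μL = 640 μL total → factor 640/40 = 16
Step 2: 130 μL + 2650 μL = 2780 μL total → factor 2780/130 = 21.385
Step 3: 110 μL + 400 μL = 510 μL total → factor 510/110 = 4.6364
Step 4: 90 μL brought to 700 μL → factor 700/90 = 7.7778
Step 5: 35-fold → factor 35
Step 6: 170 μL brought to 550 μL → factor 550/170 = 3.2353
Overall dilution factor = 16 × 21.385 × 4.6364 × 7.7778 × 35 × 3.2353 = 1.3971 × 10^6
Final = 2.50 M / 1.3971 × 10^6 = 1.789 × 10^-6 M = 1.79 × 10^3 nM

1.79 × 10^3 nM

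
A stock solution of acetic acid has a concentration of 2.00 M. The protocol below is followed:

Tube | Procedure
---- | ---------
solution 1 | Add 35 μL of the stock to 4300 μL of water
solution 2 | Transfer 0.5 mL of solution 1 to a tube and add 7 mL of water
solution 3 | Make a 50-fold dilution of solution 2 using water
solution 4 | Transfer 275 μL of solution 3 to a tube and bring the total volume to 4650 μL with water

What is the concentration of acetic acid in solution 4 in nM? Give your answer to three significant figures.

Step 1: 35 μL + 4300 μL = 4335 μL total → factor 4335/35 = 123.86
Step 2: 0.5 mL + 7 mL = 7.5 mL total → factor 7.5/0.5 = 15
Step 3: 50-fold → factor 50
Step 4: 275 μL brought to 4650 μL → factor 4650/275 = 16.909
Overall dilution factor = 123.86 × 15 × 50 × 16.909 = 1.5707 × 10^6
Final = 2.00 M / 1.5707 × 10^6 = 1.273 × 10^-6 M = 1.27 × 10^3 nM

1.27 × 10^3 nM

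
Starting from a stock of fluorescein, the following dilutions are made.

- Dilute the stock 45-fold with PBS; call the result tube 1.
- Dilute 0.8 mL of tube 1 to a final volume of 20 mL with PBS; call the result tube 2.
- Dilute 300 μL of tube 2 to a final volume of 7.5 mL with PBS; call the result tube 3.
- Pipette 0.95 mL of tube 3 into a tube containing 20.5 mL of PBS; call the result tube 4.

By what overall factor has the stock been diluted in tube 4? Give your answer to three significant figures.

Step 1: 45-fold → factor 45
Step 2: 0.8 mL brought to 20 mL → factor 20/0.8 = 25
Step 3: 300 μL brought to 7.5 mL → factor 7500/300 = 25
Step 4: 0.95 mL + 20.5 mL = 21.45 mL total → factor 21.45/0.95 = 22.579
Overall dilution factor = 45 × 25 × 25 × 22.579 = 6.3503 × 10^5

6.35 × 10^5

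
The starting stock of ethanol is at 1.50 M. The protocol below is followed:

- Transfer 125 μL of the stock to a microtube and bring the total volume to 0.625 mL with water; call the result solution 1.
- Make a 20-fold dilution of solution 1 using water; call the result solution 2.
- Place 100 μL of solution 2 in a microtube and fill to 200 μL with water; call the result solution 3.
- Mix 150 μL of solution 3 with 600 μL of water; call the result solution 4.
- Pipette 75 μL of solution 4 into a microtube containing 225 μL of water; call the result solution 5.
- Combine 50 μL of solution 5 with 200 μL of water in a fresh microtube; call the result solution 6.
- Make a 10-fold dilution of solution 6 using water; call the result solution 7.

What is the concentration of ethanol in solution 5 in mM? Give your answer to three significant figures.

0.375 mM

Step 1: 125 μL brought to 0.625 mL → factor 625/125 = 5
Step 2: 20-fold → factor 20
Step 3: 100 μL brought to 200 μL → factor 200/100 = 2
Step 4: 150 μL + 600 μL = 750 μL total → factor 750/150 = 5
Step 5: 75 μL + 225 μL = 300 μL total → factor 300/75 = 4
Dilution factor through solution 5 = 5 × 20 × 2 × 5 × 4 = 4000
[solution 5] = 1.50 M / 4000 = 0.0003750 M = 0.375 mM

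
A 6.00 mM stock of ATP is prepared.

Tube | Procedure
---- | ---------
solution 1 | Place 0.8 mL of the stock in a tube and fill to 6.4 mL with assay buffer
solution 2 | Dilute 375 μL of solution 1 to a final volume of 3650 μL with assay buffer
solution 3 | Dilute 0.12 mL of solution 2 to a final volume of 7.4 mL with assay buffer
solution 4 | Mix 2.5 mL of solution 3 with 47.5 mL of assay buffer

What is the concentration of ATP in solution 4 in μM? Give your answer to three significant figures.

Step 1: 0.8 mL brought to 6.4 mL → factor 6.4/0.8 = 8
Step 2: 375 μL brought to 3650 μL → factor 3650/375 = 9.7333
Step 3: 0.12 mL brought to 7.4 mL → factor 7.4/0.12 = 61.667
Step 4: 2.5 mL + 47.5 mL = 50 mL total → factor 50/2.5 = 20
Overall dilution factor = 8 × 9.7333 × 61.667 × 20 = 96036
Final = 6.00 mM / 96036 = 6.248 × 10^-5 mM = 0.0625 μM

0.0625 μM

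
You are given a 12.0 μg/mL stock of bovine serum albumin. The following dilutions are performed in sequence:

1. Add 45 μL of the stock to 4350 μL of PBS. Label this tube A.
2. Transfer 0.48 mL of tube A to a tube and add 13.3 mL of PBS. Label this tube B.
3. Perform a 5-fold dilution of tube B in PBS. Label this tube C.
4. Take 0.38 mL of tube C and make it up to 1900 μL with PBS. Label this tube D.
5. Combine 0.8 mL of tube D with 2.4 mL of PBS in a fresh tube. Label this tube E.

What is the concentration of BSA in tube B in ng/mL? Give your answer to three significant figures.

4.28 ng/mL

Step 1: 45 μL + 4350 μL = 4395 μL total → factor 4395/45 = 97.667
Step 2: 0.48 mL + 13.3 mL = 13.78 mL total → factor 13.78/0.48 = 28.708
Dilution factor through tube B = 97.667 × 28.708 = 2803.8
[tube B] = 12.0 μg/mL / 2803.8 = 0.004280 μg/mL = 4.28 ng/mL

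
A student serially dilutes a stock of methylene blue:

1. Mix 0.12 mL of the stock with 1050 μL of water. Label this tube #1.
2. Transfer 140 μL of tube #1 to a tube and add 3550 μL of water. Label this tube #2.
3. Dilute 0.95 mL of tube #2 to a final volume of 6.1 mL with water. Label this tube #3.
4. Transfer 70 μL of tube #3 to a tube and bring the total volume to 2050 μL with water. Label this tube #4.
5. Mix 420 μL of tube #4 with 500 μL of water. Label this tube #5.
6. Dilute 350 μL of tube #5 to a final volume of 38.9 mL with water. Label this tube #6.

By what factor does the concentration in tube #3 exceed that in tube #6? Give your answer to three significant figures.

Step 1: 0.12 mL + 1050 μL = 1.17 mL total → factor 1.17/0.12 = 9.75
Step 2: 140 μL + 3550 μL = 3690 μL total → factor 3690/140 = 26.357
Step 3: 0.95 mL brought to 6.1 mL → factor 6.1/0.95 = 6.4211
Step 4: 70 μL brought to 2050 μL → factor 2050/70 = 29.286
Step 5: 420 μL + 500 μL = 920 μL total → factor 920/420 = 2.1905
Step 6: 350 μL brought to 38.9 mL → factor 38900/350 = 111.14
Dilution factor to tube #3 = 1650.1; to tube #6 = 1.1765 × 10^7
[tube #3]/[tube #6] = (factor to tube #6)/(factor to tube #3) = 1.1765 × 10^7/1650.1 = 7.13 × 10^3

7.13 × 10^3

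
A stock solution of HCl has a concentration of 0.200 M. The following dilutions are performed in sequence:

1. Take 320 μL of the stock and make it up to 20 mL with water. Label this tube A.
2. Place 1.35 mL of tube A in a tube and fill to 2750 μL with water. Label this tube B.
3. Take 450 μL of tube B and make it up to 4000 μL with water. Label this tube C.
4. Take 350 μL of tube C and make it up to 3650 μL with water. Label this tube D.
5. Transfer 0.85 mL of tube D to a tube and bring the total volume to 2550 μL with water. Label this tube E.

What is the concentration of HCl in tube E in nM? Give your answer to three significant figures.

Step 1: 320 μL brought to 20 mL → factor 20000/320 = 62.5
Step 2: 1.35 mL brought to 2750 μL → factor 2.75/1.35 = 2.037
Step 3: 450 μL brought to 4000 μL → factor 4000/450 = 8.8889
Step 4: 350 μL brought to 3650 μL → factor 3650/350 = 10.429
Step 5: 0.85 mL brought to 2550 μL → factor 2.55/0.85 = 3
Overall dilution factor = 62.5 × 2.037 × 8.8889 × 10.429 × 3 = 35406
Final = 0.200 M / 35406 = 5.649 × 10^-6 M = 5.65 × 10^3 nM

5.65 × 10^3 nM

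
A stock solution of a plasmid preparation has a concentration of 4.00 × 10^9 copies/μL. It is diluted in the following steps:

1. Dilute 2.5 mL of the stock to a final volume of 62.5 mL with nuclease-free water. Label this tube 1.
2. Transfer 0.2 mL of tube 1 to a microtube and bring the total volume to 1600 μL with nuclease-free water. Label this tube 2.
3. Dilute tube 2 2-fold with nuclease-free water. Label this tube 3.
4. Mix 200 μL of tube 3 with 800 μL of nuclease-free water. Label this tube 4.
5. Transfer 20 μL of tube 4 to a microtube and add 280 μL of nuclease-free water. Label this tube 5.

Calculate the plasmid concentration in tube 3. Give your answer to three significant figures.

Step 1: 2.5 mL brought to 62.5 mL → factor 62.5/2.5 = 25
Step 2: 0.2 mL brought to 1600 μL → factor 1.6/0.2 = 8
Step 3: 2-fold → factor 2
Dilution factor through tube 3 = 25 × 8 × 2 = 400
[tube 3] = 4.00 × 10^9 copies/μL / 400 = 1.00 × 10^7 copies/μL

1.00 × 10^7 copies/μL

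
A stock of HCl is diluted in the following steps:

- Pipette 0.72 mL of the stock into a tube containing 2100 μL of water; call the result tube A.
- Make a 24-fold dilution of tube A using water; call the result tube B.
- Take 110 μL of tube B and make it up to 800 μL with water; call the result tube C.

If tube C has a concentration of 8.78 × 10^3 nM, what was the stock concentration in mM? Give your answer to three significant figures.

6.00 mM

Step 1: 0.72 mL + 2100 μL = 2.82 mL total → factor 2.82/0.72 = 3.9167
Step 2: 24-fold → factor 24
Step 3: 110 μL brought to 800 μL → factor 800/110 = 7.2727
Overall dilution factor = 3.9167 × 24 × 7.2727 = 683.64
Stock = 8.78 × 10^3 nM × 683.64 = 6.002 × 10^6 nM = 6.00 mM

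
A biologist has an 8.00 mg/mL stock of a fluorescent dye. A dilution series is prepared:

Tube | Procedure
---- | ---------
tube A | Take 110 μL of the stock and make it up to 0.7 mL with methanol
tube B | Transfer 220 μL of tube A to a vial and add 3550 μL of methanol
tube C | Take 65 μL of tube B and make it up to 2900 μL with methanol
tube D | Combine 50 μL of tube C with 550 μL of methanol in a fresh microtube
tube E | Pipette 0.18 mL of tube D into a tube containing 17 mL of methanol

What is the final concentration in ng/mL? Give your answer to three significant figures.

1.44 ng/mL

Step 1: 110 μL brought to 0.7 mL → factor 700/110 = 6.3636
Step 2: 220 μL + 3550 μL = 3770 μL total → factor 3770/220 = 17.136
Step 3: 65 μL brought to 2900 μL → factor 2900/65 = 44.615
Step 4: 50 μL + 550 μL = 600 μL total → factor 600/50 = 12
Step 5: 0.18 mL + 17 mL = 17.18 mL total → factor 17.18/0.18 = 95.444
Overall dilution factor = 6.3636 × 17.136 × 44.615 × 12 × 95.444 = 5.5724 × 10^6
Final = 8.00 mg/mL / 5.5724 × 10^6 = 1.436 × 10^-6 mg/mL = 1.44 ng/mL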